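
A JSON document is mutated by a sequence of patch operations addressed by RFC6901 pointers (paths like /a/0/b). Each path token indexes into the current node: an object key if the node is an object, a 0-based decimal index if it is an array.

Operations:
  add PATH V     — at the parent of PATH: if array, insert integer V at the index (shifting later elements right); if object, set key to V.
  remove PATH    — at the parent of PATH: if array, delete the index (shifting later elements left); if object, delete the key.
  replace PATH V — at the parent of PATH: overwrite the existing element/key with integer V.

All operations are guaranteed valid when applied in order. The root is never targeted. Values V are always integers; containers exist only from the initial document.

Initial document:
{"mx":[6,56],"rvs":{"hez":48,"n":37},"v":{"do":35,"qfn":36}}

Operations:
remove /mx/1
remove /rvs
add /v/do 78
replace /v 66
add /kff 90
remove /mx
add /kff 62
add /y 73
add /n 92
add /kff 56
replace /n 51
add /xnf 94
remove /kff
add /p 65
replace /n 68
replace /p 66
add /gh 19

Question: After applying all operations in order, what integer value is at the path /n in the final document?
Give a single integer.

After op 1 (remove /mx/1): {"mx":[6],"rvs":{"hez":48,"n":37},"v":{"do":35,"qfn":36}}
After op 2 (remove /rvs): {"mx":[6],"v":{"do":35,"qfn":36}}
After op 3 (add /v/do 78): {"mx":[6],"v":{"do":78,"qfn":36}}
After op 4 (replace /v 66): {"mx":[6],"v":66}
After op 5 (add /kff 90): {"kff":90,"mx":[6],"v":66}
After op 6 (remove /mx): {"kff":90,"v":66}
After op 7 (add /kff 62): {"kff":62,"v":66}
After op 8 (add /y 73): {"kff":62,"v":66,"y":73}
After op 9 (add /n 92): {"kff":62,"n":92,"v":66,"y":73}
After op 10 (add /kff 56): {"kff":56,"n":92,"v":66,"y":73}
After op 11 (replace /n 51): {"kff":56,"n":51,"v":66,"y":73}
After op 12 (add /xnf 94): {"kff":56,"n":51,"v":66,"xnf":94,"y":73}
After op 13 (remove /kff): {"n":51,"v":66,"xnf":94,"y":73}
After op 14 (add /p 65): {"n":51,"p":65,"v":66,"xnf":94,"y":73}
After op 15 (replace /n 68): {"n":68,"p":65,"v":66,"xnf":94,"y":73}
After op 16 (replace /p 66): {"n":68,"p":66,"v":66,"xnf":94,"y":73}
After op 17 (add /gh 19): {"gh":19,"n":68,"p":66,"v":66,"xnf":94,"y":73}
Value at /n: 68

Answer: 68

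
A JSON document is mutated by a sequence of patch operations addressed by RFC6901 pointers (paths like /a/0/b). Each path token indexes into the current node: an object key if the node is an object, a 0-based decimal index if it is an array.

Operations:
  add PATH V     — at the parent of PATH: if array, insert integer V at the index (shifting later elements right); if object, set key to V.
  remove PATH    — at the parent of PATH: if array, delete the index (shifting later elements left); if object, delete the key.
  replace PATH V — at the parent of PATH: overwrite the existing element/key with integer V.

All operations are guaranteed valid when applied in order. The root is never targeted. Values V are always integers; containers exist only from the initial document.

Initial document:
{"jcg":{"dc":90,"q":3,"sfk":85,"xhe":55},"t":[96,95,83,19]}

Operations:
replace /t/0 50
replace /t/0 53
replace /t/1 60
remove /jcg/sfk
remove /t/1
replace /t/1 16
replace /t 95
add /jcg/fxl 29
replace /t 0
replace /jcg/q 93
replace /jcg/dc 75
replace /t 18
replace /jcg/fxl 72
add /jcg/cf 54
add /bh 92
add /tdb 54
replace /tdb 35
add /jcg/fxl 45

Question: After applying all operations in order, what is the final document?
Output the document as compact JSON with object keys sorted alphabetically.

Answer: {"bh":92,"jcg":{"cf":54,"dc":75,"fxl":45,"q":93,"xhe":55},"t":18,"tdb":35}

Derivation:
After op 1 (replace /t/0 50): {"jcg":{"dc":90,"q":3,"sfk":85,"xhe":55},"t":[50,95,83,19]}
After op 2 (replace /t/0 53): {"jcg":{"dc":90,"q":3,"sfk":85,"xhe":55},"t":[53,95,83,19]}
After op 3 (replace /t/1 60): {"jcg":{"dc":90,"q":3,"sfk":85,"xhe":55},"t":[53,60,83,19]}
After op 4 (remove /jcg/sfk): {"jcg":{"dc":90,"q":3,"xhe":55},"t":[53,60,83,19]}
After op 5 (remove /t/1): {"jcg":{"dc":90,"q":3,"xhe":55},"t":[53,83,19]}
After op 6 (replace /t/1 16): {"jcg":{"dc":90,"q":3,"xhe":55},"t":[53,16,19]}
After op 7 (replace /t 95): {"jcg":{"dc":90,"q":3,"xhe":55},"t":95}
After op 8 (add /jcg/fxl 29): {"jcg":{"dc":90,"fxl":29,"q":3,"xhe":55},"t":95}
After op 9 (replace /t 0): {"jcg":{"dc":90,"fxl":29,"q":3,"xhe":55},"t":0}
After op 10 (replace /jcg/q 93): {"jcg":{"dc":90,"fxl":29,"q":93,"xhe":55},"t":0}
After op 11 (replace /jcg/dc 75): {"jcg":{"dc":75,"fxl":29,"q":93,"xhe":55},"t":0}
After op 12 (replace /t 18): {"jcg":{"dc":75,"fxl":29,"q":93,"xhe":55},"t":18}
After op 13 (replace /jcg/fxl 72): {"jcg":{"dc":75,"fxl":72,"q":93,"xhe":55},"t":18}
After op 14 (add /jcg/cf 54): {"jcg":{"cf":54,"dc":75,"fxl":72,"q":93,"xhe":55},"t":18}
After op 15 (add /bh 92): {"bh":92,"jcg":{"cf":54,"dc":75,"fxl":72,"q":93,"xhe":55},"t":18}
After op 16 (add /tdb 54): {"bh":92,"jcg":{"cf":54,"dc":75,"fxl":72,"q":93,"xhe":55},"t":18,"tdb":54}
After op 17 (replace /tdb 35): {"bh":92,"jcg":{"cf":54,"dc":75,"fxl":72,"q":93,"xhe":55},"t":18,"tdb":35}
After op 18 (add /jcg/fxl 45): {"bh":92,"jcg":{"cf":54,"dc":75,"fxl":45,"q":93,"xhe":55},"t":18,"tdb":35}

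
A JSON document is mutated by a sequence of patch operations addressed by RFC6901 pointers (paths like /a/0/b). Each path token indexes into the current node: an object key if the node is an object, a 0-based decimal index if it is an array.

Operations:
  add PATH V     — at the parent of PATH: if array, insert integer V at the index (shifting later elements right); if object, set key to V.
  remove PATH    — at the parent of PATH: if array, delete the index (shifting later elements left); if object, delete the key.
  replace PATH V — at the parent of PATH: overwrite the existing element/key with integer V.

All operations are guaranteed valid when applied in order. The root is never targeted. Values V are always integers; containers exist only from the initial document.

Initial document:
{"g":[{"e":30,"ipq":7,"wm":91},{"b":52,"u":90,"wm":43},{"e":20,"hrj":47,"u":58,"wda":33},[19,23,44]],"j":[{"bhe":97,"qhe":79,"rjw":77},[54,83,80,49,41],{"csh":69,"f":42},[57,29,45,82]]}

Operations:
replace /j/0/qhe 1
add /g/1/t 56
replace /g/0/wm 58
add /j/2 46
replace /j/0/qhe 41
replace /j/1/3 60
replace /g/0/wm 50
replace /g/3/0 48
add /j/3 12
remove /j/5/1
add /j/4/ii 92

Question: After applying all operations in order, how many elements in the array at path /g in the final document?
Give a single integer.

After op 1 (replace /j/0/qhe 1): {"g":[{"e":30,"ipq":7,"wm":91},{"b":52,"u":90,"wm":43},{"e":20,"hrj":47,"u":58,"wda":33},[19,23,44]],"j":[{"bhe":97,"qhe":1,"rjw":77},[54,83,80,49,41],{"csh":69,"f":42},[57,29,45,82]]}
After op 2 (add /g/1/t 56): {"g":[{"e":30,"ipq":7,"wm":91},{"b":52,"t":56,"u":90,"wm":43},{"e":20,"hrj":47,"u":58,"wda":33},[19,23,44]],"j":[{"bhe":97,"qhe":1,"rjw":77},[54,83,80,49,41],{"csh":69,"f":42},[57,29,45,82]]}
After op 3 (replace /g/0/wm 58): {"g":[{"e":30,"ipq":7,"wm":58},{"b":52,"t":56,"u":90,"wm":43},{"e":20,"hrj":47,"u":58,"wda":33},[19,23,44]],"j":[{"bhe":97,"qhe":1,"rjw":77},[54,83,80,49,41],{"csh":69,"f":42},[57,29,45,82]]}
After op 4 (add /j/2 46): {"g":[{"e":30,"ipq":7,"wm":58},{"b":52,"t":56,"u":90,"wm":43},{"e":20,"hrj":47,"u":58,"wda":33},[19,23,44]],"j":[{"bhe":97,"qhe":1,"rjw":77},[54,83,80,49,41],46,{"csh":69,"f":42},[57,29,45,82]]}
After op 5 (replace /j/0/qhe 41): {"g":[{"e":30,"ipq":7,"wm":58},{"b":52,"t":56,"u":90,"wm":43},{"e":20,"hrj":47,"u":58,"wda":33},[19,23,44]],"j":[{"bhe":97,"qhe":41,"rjw":77},[54,83,80,49,41],46,{"csh":69,"f":42},[57,29,45,82]]}
After op 6 (replace /j/1/3 60): {"g":[{"e":30,"ipq":7,"wm":58},{"b":52,"t":56,"u":90,"wm":43},{"e":20,"hrj":47,"u":58,"wda":33},[19,23,44]],"j":[{"bhe":97,"qhe":41,"rjw":77},[54,83,80,60,41],46,{"csh":69,"f":42},[57,29,45,82]]}
After op 7 (replace /g/0/wm 50): {"g":[{"e":30,"ipq":7,"wm":50},{"b":52,"t":56,"u":90,"wm":43},{"e":20,"hrj":47,"u":58,"wda":33},[19,23,44]],"j":[{"bhe":97,"qhe":41,"rjw":77},[54,83,80,60,41],46,{"csh":69,"f":42},[57,29,45,82]]}
After op 8 (replace /g/3/0 48): {"g":[{"e":30,"ipq":7,"wm":50},{"b":52,"t":56,"u":90,"wm":43},{"e":20,"hrj":47,"u":58,"wda":33},[48,23,44]],"j":[{"bhe":97,"qhe":41,"rjw":77},[54,83,80,60,41],46,{"csh":69,"f":42},[57,29,45,82]]}
After op 9 (add /j/3 12): {"g":[{"e":30,"ipq":7,"wm":50},{"b":52,"t":56,"u":90,"wm":43},{"e":20,"hrj":47,"u":58,"wda":33},[48,23,44]],"j":[{"bhe":97,"qhe":41,"rjw":77},[54,83,80,60,41],46,12,{"csh":69,"f":42},[57,29,45,82]]}
After op 10 (remove /j/5/1): {"g":[{"e":30,"ipq":7,"wm":50},{"b":52,"t":56,"u":90,"wm":43},{"e":20,"hrj":47,"u":58,"wda":33},[48,23,44]],"j":[{"bhe":97,"qhe":41,"rjw":77},[54,83,80,60,41],46,12,{"csh":69,"f":42},[57,45,82]]}
After op 11 (add /j/4/ii 92): {"g":[{"e":30,"ipq":7,"wm":50},{"b":52,"t":56,"u":90,"wm":43},{"e":20,"hrj":47,"u":58,"wda":33},[48,23,44]],"j":[{"bhe":97,"qhe":41,"rjw":77},[54,83,80,60,41],46,12,{"csh":69,"f":42,"ii":92},[57,45,82]]}
Size at path /g: 4

Answer: 4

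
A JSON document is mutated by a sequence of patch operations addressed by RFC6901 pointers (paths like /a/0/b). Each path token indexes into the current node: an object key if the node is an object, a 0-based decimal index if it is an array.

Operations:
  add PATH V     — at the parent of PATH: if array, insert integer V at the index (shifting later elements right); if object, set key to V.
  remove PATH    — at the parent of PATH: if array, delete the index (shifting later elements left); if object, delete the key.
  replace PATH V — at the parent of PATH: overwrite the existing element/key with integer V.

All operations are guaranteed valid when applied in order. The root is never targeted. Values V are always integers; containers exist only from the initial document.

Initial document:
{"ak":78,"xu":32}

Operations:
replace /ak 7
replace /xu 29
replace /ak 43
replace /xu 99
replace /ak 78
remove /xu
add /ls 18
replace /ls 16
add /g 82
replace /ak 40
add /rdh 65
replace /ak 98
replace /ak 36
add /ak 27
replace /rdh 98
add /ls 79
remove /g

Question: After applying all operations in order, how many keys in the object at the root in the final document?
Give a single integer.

After op 1 (replace /ak 7): {"ak":7,"xu":32}
After op 2 (replace /xu 29): {"ak":7,"xu":29}
After op 3 (replace /ak 43): {"ak":43,"xu":29}
After op 4 (replace /xu 99): {"ak":43,"xu":99}
After op 5 (replace /ak 78): {"ak":78,"xu":99}
After op 6 (remove /xu): {"ak":78}
After op 7 (add /ls 18): {"ak":78,"ls":18}
After op 8 (replace /ls 16): {"ak":78,"ls":16}
After op 9 (add /g 82): {"ak":78,"g":82,"ls":16}
After op 10 (replace /ak 40): {"ak":40,"g":82,"ls":16}
After op 11 (add /rdh 65): {"ak":40,"g":82,"ls":16,"rdh":65}
After op 12 (replace /ak 98): {"ak":98,"g":82,"ls":16,"rdh":65}
After op 13 (replace /ak 36): {"ak":36,"g":82,"ls":16,"rdh":65}
After op 14 (add /ak 27): {"ak":27,"g":82,"ls":16,"rdh":65}
After op 15 (replace /rdh 98): {"ak":27,"g":82,"ls":16,"rdh":98}
After op 16 (add /ls 79): {"ak":27,"g":82,"ls":79,"rdh":98}
After op 17 (remove /g): {"ak":27,"ls":79,"rdh":98}
Size at the root: 3

Answer: 3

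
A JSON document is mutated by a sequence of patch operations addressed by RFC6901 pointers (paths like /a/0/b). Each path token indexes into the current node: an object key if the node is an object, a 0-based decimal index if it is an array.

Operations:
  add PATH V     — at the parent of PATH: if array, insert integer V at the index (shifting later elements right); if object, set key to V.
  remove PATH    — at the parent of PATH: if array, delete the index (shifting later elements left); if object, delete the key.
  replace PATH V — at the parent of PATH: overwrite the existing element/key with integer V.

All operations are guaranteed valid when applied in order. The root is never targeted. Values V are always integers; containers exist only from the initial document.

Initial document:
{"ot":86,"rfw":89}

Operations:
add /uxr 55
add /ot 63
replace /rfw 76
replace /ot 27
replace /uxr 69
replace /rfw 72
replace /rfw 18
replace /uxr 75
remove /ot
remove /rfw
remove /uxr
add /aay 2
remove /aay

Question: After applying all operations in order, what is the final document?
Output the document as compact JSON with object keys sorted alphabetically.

Answer: {}

Derivation:
After op 1 (add /uxr 55): {"ot":86,"rfw":89,"uxr":55}
After op 2 (add /ot 63): {"ot":63,"rfw":89,"uxr":55}
After op 3 (replace /rfw 76): {"ot":63,"rfw":76,"uxr":55}
After op 4 (replace /ot 27): {"ot":27,"rfw":76,"uxr":55}
After op 5 (replace /uxr 69): {"ot":27,"rfw":76,"uxr":69}
After op 6 (replace /rfw 72): {"ot":27,"rfw":72,"uxr":69}
After op 7 (replace /rfw 18): {"ot":27,"rfw":18,"uxr":69}
After op 8 (replace /uxr 75): {"ot":27,"rfw":18,"uxr":75}
After op 9 (remove /ot): {"rfw":18,"uxr":75}
After op 10 (remove /rfw): {"uxr":75}
After op 11 (remove /uxr): {}
After op 12 (add /aay 2): {"aay":2}
After op 13 (remove /aay): {}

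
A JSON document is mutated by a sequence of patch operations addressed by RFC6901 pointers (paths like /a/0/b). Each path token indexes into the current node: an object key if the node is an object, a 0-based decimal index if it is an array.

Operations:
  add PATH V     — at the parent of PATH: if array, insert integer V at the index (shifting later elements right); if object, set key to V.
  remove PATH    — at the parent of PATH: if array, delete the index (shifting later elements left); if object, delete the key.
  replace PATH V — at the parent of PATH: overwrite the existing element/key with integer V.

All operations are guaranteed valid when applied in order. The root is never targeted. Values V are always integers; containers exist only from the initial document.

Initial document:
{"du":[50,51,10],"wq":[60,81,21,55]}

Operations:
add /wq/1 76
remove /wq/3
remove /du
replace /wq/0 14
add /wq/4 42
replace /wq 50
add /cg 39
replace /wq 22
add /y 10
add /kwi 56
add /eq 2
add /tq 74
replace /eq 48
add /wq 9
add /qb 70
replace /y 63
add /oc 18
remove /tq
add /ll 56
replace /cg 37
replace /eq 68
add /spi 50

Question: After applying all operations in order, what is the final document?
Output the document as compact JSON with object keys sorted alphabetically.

After op 1 (add /wq/1 76): {"du":[50,51,10],"wq":[60,76,81,21,55]}
After op 2 (remove /wq/3): {"du":[50,51,10],"wq":[60,76,81,55]}
After op 3 (remove /du): {"wq":[60,76,81,55]}
After op 4 (replace /wq/0 14): {"wq":[14,76,81,55]}
After op 5 (add /wq/4 42): {"wq":[14,76,81,55,42]}
After op 6 (replace /wq 50): {"wq":50}
After op 7 (add /cg 39): {"cg":39,"wq":50}
After op 8 (replace /wq 22): {"cg":39,"wq":22}
After op 9 (add /y 10): {"cg":39,"wq":22,"y":10}
After op 10 (add /kwi 56): {"cg":39,"kwi":56,"wq":22,"y":10}
After op 11 (add /eq 2): {"cg":39,"eq":2,"kwi":56,"wq":22,"y":10}
After op 12 (add /tq 74): {"cg":39,"eq":2,"kwi":56,"tq":74,"wq":22,"y":10}
After op 13 (replace /eq 48): {"cg":39,"eq":48,"kwi":56,"tq":74,"wq":22,"y":10}
After op 14 (add /wq 9): {"cg":39,"eq":48,"kwi":56,"tq":74,"wq":9,"y":10}
After op 15 (add /qb 70): {"cg":39,"eq":48,"kwi":56,"qb":70,"tq":74,"wq":9,"y":10}
After op 16 (replace /y 63): {"cg":39,"eq":48,"kwi":56,"qb":70,"tq":74,"wq":9,"y":63}
After op 17 (add /oc 18): {"cg":39,"eq":48,"kwi":56,"oc":18,"qb":70,"tq":74,"wq":9,"y":63}
After op 18 (remove /tq): {"cg":39,"eq":48,"kwi":56,"oc":18,"qb":70,"wq":9,"y":63}
After op 19 (add /ll 56): {"cg":39,"eq":48,"kwi":56,"ll":56,"oc":18,"qb":70,"wq":9,"y":63}
After op 20 (replace /cg 37): {"cg":37,"eq":48,"kwi":56,"ll":56,"oc":18,"qb":70,"wq":9,"y":63}
After op 21 (replace /eq 68): {"cg":37,"eq":68,"kwi":56,"ll":56,"oc":18,"qb":70,"wq":9,"y":63}
After op 22 (add /spi 50): {"cg":37,"eq":68,"kwi":56,"ll":56,"oc":18,"qb":70,"spi":50,"wq":9,"y":63}

Answer: {"cg":37,"eq":68,"kwi":56,"ll":56,"oc":18,"qb":70,"spi":50,"wq":9,"y":63}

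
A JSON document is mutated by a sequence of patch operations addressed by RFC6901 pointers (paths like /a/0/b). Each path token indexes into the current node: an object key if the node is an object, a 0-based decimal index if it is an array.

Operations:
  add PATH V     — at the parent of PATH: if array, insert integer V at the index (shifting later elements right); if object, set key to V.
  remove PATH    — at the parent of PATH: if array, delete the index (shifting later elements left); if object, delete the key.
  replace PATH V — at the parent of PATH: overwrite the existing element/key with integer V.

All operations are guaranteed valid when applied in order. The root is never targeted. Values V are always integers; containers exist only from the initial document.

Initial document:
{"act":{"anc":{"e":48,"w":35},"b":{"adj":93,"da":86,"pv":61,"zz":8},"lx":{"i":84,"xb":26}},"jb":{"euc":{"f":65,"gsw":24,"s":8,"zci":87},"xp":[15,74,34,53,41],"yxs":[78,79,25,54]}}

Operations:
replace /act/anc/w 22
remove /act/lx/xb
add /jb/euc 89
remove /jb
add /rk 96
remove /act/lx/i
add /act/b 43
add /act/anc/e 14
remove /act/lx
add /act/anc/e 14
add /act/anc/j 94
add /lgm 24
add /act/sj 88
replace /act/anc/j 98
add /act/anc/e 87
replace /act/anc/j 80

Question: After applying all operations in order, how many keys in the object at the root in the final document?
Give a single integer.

After op 1 (replace /act/anc/w 22): {"act":{"anc":{"e":48,"w":22},"b":{"adj":93,"da":86,"pv":61,"zz":8},"lx":{"i":84,"xb":26}},"jb":{"euc":{"f":65,"gsw":24,"s":8,"zci":87},"xp":[15,74,34,53,41],"yxs":[78,79,25,54]}}
After op 2 (remove /act/lx/xb): {"act":{"anc":{"e":48,"w":22},"b":{"adj":93,"da":86,"pv":61,"zz":8},"lx":{"i":84}},"jb":{"euc":{"f":65,"gsw":24,"s":8,"zci":87},"xp":[15,74,34,53,41],"yxs":[78,79,25,54]}}
After op 3 (add /jb/euc 89): {"act":{"anc":{"e":48,"w":22},"b":{"adj":93,"da":86,"pv":61,"zz":8},"lx":{"i":84}},"jb":{"euc":89,"xp":[15,74,34,53,41],"yxs":[78,79,25,54]}}
After op 4 (remove /jb): {"act":{"anc":{"e":48,"w":22},"b":{"adj":93,"da":86,"pv":61,"zz":8},"lx":{"i":84}}}
After op 5 (add /rk 96): {"act":{"anc":{"e":48,"w":22},"b":{"adj":93,"da":86,"pv":61,"zz":8},"lx":{"i":84}},"rk":96}
After op 6 (remove /act/lx/i): {"act":{"anc":{"e":48,"w":22},"b":{"adj":93,"da":86,"pv":61,"zz":8},"lx":{}},"rk":96}
After op 7 (add /act/b 43): {"act":{"anc":{"e":48,"w":22},"b":43,"lx":{}},"rk":96}
After op 8 (add /act/anc/e 14): {"act":{"anc":{"e":14,"w":22},"b":43,"lx":{}},"rk":96}
After op 9 (remove /act/lx): {"act":{"anc":{"e":14,"w":22},"b":43},"rk":96}
After op 10 (add /act/anc/e 14): {"act":{"anc":{"e":14,"w":22},"b":43},"rk":96}
After op 11 (add /act/anc/j 94): {"act":{"anc":{"e":14,"j":94,"w":22},"b":43},"rk":96}
After op 12 (add /lgm 24): {"act":{"anc":{"e":14,"j":94,"w":22},"b":43},"lgm":24,"rk":96}
After op 13 (add /act/sj 88): {"act":{"anc":{"e":14,"j":94,"w":22},"b":43,"sj":88},"lgm":24,"rk":96}
After op 14 (replace /act/anc/j 98): {"act":{"anc":{"e":14,"j":98,"w":22},"b":43,"sj":88},"lgm":24,"rk":96}
After op 15 (add /act/anc/e 87): {"act":{"anc":{"e":87,"j":98,"w":22},"b":43,"sj":88},"lgm":24,"rk":96}
After op 16 (replace /act/anc/j 80): {"act":{"anc":{"e":87,"j":80,"w":22},"b":43,"sj":88},"lgm":24,"rk":96}
Size at the root: 3

Answer: 3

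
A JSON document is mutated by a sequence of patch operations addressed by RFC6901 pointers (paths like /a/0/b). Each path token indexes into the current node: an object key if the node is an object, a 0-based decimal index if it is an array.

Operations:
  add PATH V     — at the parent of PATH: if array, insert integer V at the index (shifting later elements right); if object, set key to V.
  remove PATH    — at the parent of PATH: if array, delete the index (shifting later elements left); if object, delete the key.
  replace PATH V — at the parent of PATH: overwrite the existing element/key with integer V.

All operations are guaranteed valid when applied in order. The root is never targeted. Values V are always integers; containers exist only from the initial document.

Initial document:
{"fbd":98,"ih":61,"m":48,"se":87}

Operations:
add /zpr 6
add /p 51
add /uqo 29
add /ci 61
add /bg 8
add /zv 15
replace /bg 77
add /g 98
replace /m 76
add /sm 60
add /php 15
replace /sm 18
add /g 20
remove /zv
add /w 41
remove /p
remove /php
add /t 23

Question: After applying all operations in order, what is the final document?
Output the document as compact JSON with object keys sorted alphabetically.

After op 1 (add /zpr 6): {"fbd":98,"ih":61,"m":48,"se":87,"zpr":6}
After op 2 (add /p 51): {"fbd":98,"ih":61,"m":48,"p":51,"se":87,"zpr":6}
After op 3 (add /uqo 29): {"fbd":98,"ih":61,"m":48,"p":51,"se":87,"uqo":29,"zpr":6}
After op 4 (add /ci 61): {"ci":61,"fbd":98,"ih":61,"m":48,"p":51,"se":87,"uqo":29,"zpr":6}
After op 5 (add /bg 8): {"bg":8,"ci":61,"fbd":98,"ih":61,"m":48,"p":51,"se":87,"uqo":29,"zpr":6}
After op 6 (add /zv 15): {"bg":8,"ci":61,"fbd":98,"ih":61,"m":48,"p":51,"se":87,"uqo":29,"zpr":6,"zv":15}
After op 7 (replace /bg 77): {"bg":77,"ci":61,"fbd":98,"ih":61,"m":48,"p":51,"se":87,"uqo":29,"zpr":6,"zv":15}
After op 8 (add /g 98): {"bg":77,"ci":61,"fbd":98,"g":98,"ih":61,"m":48,"p":51,"se":87,"uqo":29,"zpr":6,"zv":15}
After op 9 (replace /m 76): {"bg":77,"ci":61,"fbd":98,"g":98,"ih":61,"m":76,"p":51,"se":87,"uqo":29,"zpr":6,"zv":15}
After op 10 (add /sm 60): {"bg":77,"ci":61,"fbd":98,"g":98,"ih":61,"m":76,"p":51,"se":87,"sm":60,"uqo":29,"zpr":6,"zv":15}
After op 11 (add /php 15): {"bg":77,"ci":61,"fbd":98,"g":98,"ih":61,"m":76,"p":51,"php":15,"se":87,"sm":60,"uqo":29,"zpr":6,"zv":15}
After op 12 (replace /sm 18): {"bg":77,"ci":61,"fbd":98,"g":98,"ih":61,"m":76,"p":51,"php":15,"se":87,"sm":18,"uqo":29,"zpr":6,"zv":15}
After op 13 (add /g 20): {"bg":77,"ci":61,"fbd":98,"g":20,"ih":61,"m":76,"p":51,"php":15,"se":87,"sm":18,"uqo":29,"zpr":6,"zv":15}
After op 14 (remove /zv): {"bg":77,"ci":61,"fbd":98,"g":20,"ih":61,"m":76,"p":51,"php":15,"se":87,"sm":18,"uqo":29,"zpr":6}
After op 15 (add /w 41): {"bg":77,"ci":61,"fbd":98,"g":20,"ih":61,"m":76,"p":51,"php":15,"se":87,"sm":18,"uqo":29,"w":41,"zpr":6}
After op 16 (remove /p): {"bg":77,"ci":61,"fbd":98,"g":20,"ih":61,"m":76,"php":15,"se":87,"sm":18,"uqo":29,"w":41,"zpr":6}
After op 17 (remove /php): {"bg":77,"ci":61,"fbd":98,"g":20,"ih":61,"m":76,"se":87,"sm":18,"uqo":29,"w":41,"zpr":6}
After op 18 (add /t 23): {"bg":77,"ci":61,"fbd":98,"g":20,"ih":61,"m":76,"se":87,"sm":18,"t":23,"uqo":29,"w":41,"zpr":6}

Answer: {"bg":77,"ci":61,"fbd":98,"g":20,"ih":61,"m":76,"se":87,"sm":18,"t":23,"uqo":29,"w":41,"zpr":6}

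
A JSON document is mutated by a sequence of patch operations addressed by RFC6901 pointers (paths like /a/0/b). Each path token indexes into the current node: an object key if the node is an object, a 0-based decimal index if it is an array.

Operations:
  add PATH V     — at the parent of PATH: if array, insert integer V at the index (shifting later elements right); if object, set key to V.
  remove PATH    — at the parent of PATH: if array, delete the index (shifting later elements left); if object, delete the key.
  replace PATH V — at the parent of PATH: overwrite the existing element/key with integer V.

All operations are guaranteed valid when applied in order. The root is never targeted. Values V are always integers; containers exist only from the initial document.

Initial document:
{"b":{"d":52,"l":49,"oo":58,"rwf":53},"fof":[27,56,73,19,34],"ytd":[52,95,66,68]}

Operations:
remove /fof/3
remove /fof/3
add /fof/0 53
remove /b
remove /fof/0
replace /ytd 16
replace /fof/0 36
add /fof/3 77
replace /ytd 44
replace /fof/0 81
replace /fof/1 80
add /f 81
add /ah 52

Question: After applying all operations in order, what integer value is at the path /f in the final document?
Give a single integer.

Answer: 81

Derivation:
After op 1 (remove /fof/3): {"b":{"d":52,"l":49,"oo":58,"rwf":53},"fof":[27,56,73,34],"ytd":[52,95,66,68]}
After op 2 (remove /fof/3): {"b":{"d":52,"l":49,"oo":58,"rwf":53},"fof":[27,56,73],"ytd":[52,95,66,68]}
After op 3 (add /fof/0 53): {"b":{"d":52,"l":49,"oo":58,"rwf":53},"fof":[53,27,56,73],"ytd":[52,95,66,68]}
After op 4 (remove /b): {"fof":[53,27,56,73],"ytd":[52,95,66,68]}
After op 5 (remove /fof/0): {"fof":[27,56,73],"ytd":[52,95,66,68]}
After op 6 (replace /ytd 16): {"fof":[27,56,73],"ytd":16}
After op 7 (replace /fof/0 36): {"fof":[36,56,73],"ytd":16}
After op 8 (add /fof/3 77): {"fof":[36,56,73,77],"ytd":16}
After op 9 (replace /ytd 44): {"fof":[36,56,73,77],"ytd":44}
After op 10 (replace /fof/0 81): {"fof":[81,56,73,77],"ytd":44}
After op 11 (replace /fof/1 80): {"fof":[81,80,73,77],"ytd":44}
After op 12 (add /f 81): {"f":81,"fof":[81,80,73,77],"ytd":44}
After op 13 (add /ah 52): {"ah":52,"f":81,"fof":[81,80,73,77],"ytd":44}
Value at /f: 81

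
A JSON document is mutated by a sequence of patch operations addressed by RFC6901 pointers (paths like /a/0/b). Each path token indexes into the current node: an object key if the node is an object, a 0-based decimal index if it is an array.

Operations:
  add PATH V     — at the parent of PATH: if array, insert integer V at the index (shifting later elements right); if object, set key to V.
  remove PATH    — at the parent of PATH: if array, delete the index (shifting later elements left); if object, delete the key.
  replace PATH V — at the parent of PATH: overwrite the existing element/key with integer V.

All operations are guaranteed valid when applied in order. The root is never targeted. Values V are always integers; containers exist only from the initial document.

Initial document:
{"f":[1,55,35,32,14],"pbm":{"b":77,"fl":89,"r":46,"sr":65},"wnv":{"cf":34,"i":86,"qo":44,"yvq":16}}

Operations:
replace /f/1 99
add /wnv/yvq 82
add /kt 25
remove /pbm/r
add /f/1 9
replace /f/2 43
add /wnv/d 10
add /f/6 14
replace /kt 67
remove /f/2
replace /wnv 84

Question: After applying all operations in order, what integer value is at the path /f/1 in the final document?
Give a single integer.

Answer: 9

Derivation:
After op 1 (replace /f/1 99): {"f":[1,99,35,32,14],"pbm":{"b":77,"fl":89,"r":46,"sr":65},"wnv":{"cf":34,"i":86,"qo":44,"yvq":16}}
After op 2 (add /wnv/yvq 82): {"f":[1,99,35,32,14],"pbm":{"b":77,"fl":89,"r":46,"sr":65},"wnv":{"cf":34,"i":86,"qo":44,"yvq":82}}
After op 3 (add /kt 25): {"f":[1,99,35,32,14],"kt":25,"pbm":{"b":77,"fl":89,"r":46,"sr":65},"wnv":{"cf":34,"i":86,"qo":44,"yvq":82}}
After op 4 (remove /pbm/r): {"f":[1,99,35,32,14],"kt":25,"pbm":{"b":77,"fl":89,"sr":65},"wnv":{"cf":34,"i":86,"qo":44,"yvq":82}}
After op 5 (add /f/1 9): {"f":[1,9,99,35,32,14],"kt":25,"pbm":{"b":77,"fl":89,"sr":65},"wnv":{"cf":34,"i":86,"qo":44,"yvq":82}}
After op 6 (replace /f/2 43): {"f":[1,9,43,35,32,14],"kt":25,"pbm":{"b":77,"fl":89,"sr":65},"wnv":{"cf":34,"i":86,"qo":44,"yvq":82}}
After op 7 (add /wnv/d 10): {"f":[1,9,43,35,32,14],"kt":25,"pbm":{"b":77,"fl":89,"sr":65},"wnv":{"cf":34,"d":10,"i":86,"qo":44,"yvq":82}}
After op 8 (add /f/6 14): {"f":[1,9,43,35,32,14,14],"kt":25,"pbm":{"b":77,"fl":89,"sr":65},"wnv":{"cf":34,"d":10,"i":86,"qo":44,"yvq":82}}
After op 9 (replace /kt 67): {"f":[1,9,43,35,32,14,14],"kt":67,"pbm":{"b":77,"fl":89,"sr":65},"wnv":{"cf":34,"d":10,"i":86,"qo":44,"yvq":82}}
After op 10 (remove /f/2): {"f":[1,9,35,32,14,14],"kt":67,"pbm":{"b":77,"fl":89,"sr":65},"wnv":{"cf":34,"d":10,"i":86,"qo":44,"yvq":82}}
After op 11 (replace /wnv 84): {"f":[1,9,35,32,14,14],"kt":67,"pbm":{"b":77,"fl":89,"sr":65},"wnv":84}
Value at /f/1: 9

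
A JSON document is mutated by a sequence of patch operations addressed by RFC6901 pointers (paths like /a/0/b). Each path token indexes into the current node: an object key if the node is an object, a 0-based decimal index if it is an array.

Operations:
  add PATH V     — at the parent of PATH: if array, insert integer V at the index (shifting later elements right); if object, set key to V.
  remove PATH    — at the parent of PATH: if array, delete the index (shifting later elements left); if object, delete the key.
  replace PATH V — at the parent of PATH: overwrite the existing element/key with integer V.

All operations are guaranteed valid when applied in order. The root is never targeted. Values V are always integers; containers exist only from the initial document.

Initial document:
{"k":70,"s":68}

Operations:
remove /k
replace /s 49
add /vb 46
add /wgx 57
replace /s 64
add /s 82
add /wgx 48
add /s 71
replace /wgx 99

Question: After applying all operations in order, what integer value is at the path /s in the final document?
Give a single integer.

After op 1 (remove /k): {"s":68}
After op 2 (replace /s 49): {"s":49}
After op 3 (add /vb 46): {"s":49,"vb":46}
After op 4 (add /wgx 57): {"s":49,"vb":46,"wgx":57}
After op 5 (replace /s 64): {"s":64,"vb":46,"wgx":57}
After op 6 (add /s 82): {"s":82,"vb":46,"wgx":57}
After op 7 (add /wgx 48): {"s":82,"vb":46,"wgx":48}
After op 8 (add /s 71): {"s":71,"vb":46,"wgx":48}
After op 9 (replace /wgx 99): {"s":71,"vb":46,"wgx":99}
Value at /s: 71

Answer: 71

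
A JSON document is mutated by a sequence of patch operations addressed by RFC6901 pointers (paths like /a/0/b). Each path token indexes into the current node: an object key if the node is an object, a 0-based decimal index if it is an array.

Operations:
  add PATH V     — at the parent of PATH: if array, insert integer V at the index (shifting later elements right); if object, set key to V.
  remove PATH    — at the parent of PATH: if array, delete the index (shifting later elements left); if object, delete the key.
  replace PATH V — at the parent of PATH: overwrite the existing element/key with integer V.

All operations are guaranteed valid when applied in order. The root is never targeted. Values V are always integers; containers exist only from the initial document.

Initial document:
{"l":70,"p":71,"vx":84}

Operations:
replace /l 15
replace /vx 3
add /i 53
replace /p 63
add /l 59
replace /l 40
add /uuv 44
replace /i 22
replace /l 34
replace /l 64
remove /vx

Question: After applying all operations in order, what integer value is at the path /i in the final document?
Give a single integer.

Answer: 22

Derivation:
After op 1 (replace /l 15): {"l":15,"p":71,"vx":84}
After op 2 (replace /vx 3): {"l":15,"p":71,"vx":3}
After op 3 (add /i 53): {"i":53,"l":15,"p":71,"vx":3}
After op 4 (replace /p 63): {"i":53,"l":15,"p":63,"vx":3}
After op 5 (add /l 59): {"i":53,"l":59,"p":63,"vx":3}
After op 6 (replace /l 40): {"i":53,"l":40,"p":63,"vx":3}
After op 7 (add /uuv 44): {"i":53,"l":40,"p":63,"uuv":44,"vx":3}
After op 8 (replace /i 22): {"i":22,"l":40,"p":63,"uuv":44,"vx":3}
After op 9 (replace /l 34): {"i":22,"l":34,"p":63,"uuv":44,"vx":3}
After op 10 (replace /l 64): {"i":22,"l":64,"p":63,"uuv":44,"vx":3}
After op 11 (remove /vx): {"i":22,"l":64,"p":63,"uuv":44}
Value at /i: 22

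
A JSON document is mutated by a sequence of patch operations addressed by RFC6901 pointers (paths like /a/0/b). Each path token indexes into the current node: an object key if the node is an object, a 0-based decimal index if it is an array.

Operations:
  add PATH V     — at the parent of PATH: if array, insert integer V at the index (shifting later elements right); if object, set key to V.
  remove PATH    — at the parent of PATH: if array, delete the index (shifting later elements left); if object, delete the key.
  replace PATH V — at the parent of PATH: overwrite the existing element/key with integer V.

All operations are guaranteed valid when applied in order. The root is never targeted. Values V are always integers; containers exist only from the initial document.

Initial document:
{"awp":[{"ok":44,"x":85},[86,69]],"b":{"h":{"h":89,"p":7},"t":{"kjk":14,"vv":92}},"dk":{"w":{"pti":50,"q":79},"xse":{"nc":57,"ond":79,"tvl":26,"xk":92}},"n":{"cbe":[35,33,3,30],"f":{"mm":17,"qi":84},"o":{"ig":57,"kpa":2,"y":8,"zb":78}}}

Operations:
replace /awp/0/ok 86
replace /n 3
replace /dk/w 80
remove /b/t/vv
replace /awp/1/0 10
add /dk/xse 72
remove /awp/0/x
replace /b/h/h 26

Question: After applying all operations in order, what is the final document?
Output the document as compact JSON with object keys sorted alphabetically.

After op 1 (replace /awp/0/ok 86): {"awp":[{"ok":86,"x":85},[86,69]],"b":{"h":{"h":89,"p":7},"t":{"kjk":14,"vv":92}},"dk":{"w":{"pti":50,"q":79},"xse":{"nc":57,"ond":79,"tvl":26,"xk":92}},"n":{"cbe":[35,33,3,30],"f":{"mm":17,"qi":84},"o":{"ig":57,"kpa":2,"y":8,"zb":78}}}
After op 2 (replace /n 3): {"awp":[{"ok":86,"x":85},[86,69]],"b":{"h":{"h":89,"p":7},"t":{"kjk":14,"vv":92}},"dk":{"w":{"pti":50,"q":79},"xse":{"nc":57,"ond":79,"tvl":26,"xk":92}},"n":3}
After op 3 (replace /dk/w 80): {"awp":[{"ok":86,"x":85},[86,69]],"b":{"h":{"h":89,"p":7},"t":{"kjk":14,"vv":92}},"dk":{"w":80,"xse":{"nc":57,"ond":79,"tvl":26,"xk":92}},"n":3}
After op 4 (remove /b/t/vv): {"awp":[{"ok":86,"x":85},[86,69]],"b":{"h":{"h":89,"p":7},"t":{"kjk":14}},"dk":{"w":80,"xse":{"nc":57,"ond":79,"tvl":26,"xk":92}},"n":3}
After op 5 (replace /awp/1/0 10): {"awp":[{"ok":86,"x":85},[10,69]],"b":{"h":{"h":89,"p":7},"t":{"kjk":14}},"dk":{"w":80,"xse":{"nc":57,"ond":79,"tvl":26,"xk":92}},"n":3}
After op 6 (add /dk/xse 72): {"awp":[{"ok":86,"x":85},[10,69]],"b":{"h":{"h":89,"p":7},"t":{"kjk":14}},"dk":{"w":80,"xse":72},"n":3}
After op 7 (remove /awp/0/x): {"awp":[{"ok":86},[10,69]],"b":{"h":{"h":89,"p":7},"t":{"kjk":14}},"dk":{"w":80,"xse":72},"n":3}
After op 8 (replace /b/h/h 26): {"awp":[{"ok":86},[10,69]],"b":{"h":{"h":26,"p":7},"t":{"kjk":14}},"dk":{"w":80,"xse":72},"n":3}

Answer: {"awp":[{"ok":86},[10,69]],"b":{"h":{"h":26,"p":7},"t":{"kjk":14}},"dk":{"w":80,"xse":72},"n":3}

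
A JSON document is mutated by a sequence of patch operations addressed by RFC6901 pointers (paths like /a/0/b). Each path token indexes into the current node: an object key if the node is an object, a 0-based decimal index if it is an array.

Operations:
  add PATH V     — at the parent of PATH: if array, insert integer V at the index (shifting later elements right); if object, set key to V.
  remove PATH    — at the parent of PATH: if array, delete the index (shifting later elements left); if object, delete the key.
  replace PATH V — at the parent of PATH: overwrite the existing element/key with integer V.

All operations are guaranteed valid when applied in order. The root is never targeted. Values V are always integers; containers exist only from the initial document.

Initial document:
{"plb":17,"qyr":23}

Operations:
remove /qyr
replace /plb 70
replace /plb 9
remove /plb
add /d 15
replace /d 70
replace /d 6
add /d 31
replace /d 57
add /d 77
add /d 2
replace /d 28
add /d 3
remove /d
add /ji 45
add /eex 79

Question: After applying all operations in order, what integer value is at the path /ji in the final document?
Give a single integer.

After op 1 (remove /qyr): {"plb":17}
After op 2 (replace /plb 70): {"plb":70}
After op 3 (replace /plb 9): {"plb":9}
After op 4 (remove /plb): {}
After op 5 (add /d 15): {"d":15}
After op 6 (replace /d 70): {"d":70}
After op 7 (replace /d 6): {"d":6}
After op 8 (add /d 31): {"d":31}
After op 9 (replace /d 57): {"d":57}
After op 10 (add /d 77): {"d":77}
After op 11 (add /d 2): {"d":2}
After op 12 (replace /d 28): {"d":28}
After op 13 (add /d 3): {"d":3}
After op 14 (remove /d): {}
After op 15 (add /ji 45): {"ji":45}
After op 16 (add /eex 79): {"eex":79,"ji":45}
Value at /ji: 45

Answer: 45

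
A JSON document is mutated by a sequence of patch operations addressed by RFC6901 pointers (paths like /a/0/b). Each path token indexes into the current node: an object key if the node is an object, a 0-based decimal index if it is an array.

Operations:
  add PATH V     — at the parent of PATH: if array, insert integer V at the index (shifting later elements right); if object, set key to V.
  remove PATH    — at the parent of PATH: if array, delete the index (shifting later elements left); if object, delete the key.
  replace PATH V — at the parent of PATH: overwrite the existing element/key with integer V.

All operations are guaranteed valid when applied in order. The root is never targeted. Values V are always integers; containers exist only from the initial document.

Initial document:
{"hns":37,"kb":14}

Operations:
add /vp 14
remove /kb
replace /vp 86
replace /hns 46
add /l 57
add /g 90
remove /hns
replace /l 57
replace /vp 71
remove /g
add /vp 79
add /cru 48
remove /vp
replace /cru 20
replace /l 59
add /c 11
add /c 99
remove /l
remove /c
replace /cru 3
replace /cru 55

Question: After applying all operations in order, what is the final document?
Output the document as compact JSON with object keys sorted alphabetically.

After op 1 (add /vp 14): {"hns":37,"kb":14,"vp":14}
After op 2 (remove /kb): {"hns":37,"vp":14}
After op 3 (replace /vp 86): {"hns":37,"vp":86}
After op 4 (replace /hns 46): {"hns":46,"vp":86}
After op 5 (add /l 57): {"hns":46,"l":57,"vp":86}
After op 6 (add /g 90): {"g":90,"hns":46,"l":57,"vp":86}
After op 7 (remove /hns): {"g":90,"l":57,"vp":86}
After op 8 (replace /l 57): {"g":90,"l":57,"vp":86}
After op 9 (replace /vp 71): {"g":90,"l":57,"vp":71}
After op 10 (remove /g): {"l":57,"vp":71}
After op 11 (add /vp 79): {"l":57,"vp":79}
After op 12 (add /cru 48): {"cru":48,"l":57,"vp":79}
After op 13 (remove /vp): {"cru":48,"l":57}
After op 14 (replace /cru 20): {"cru":20,"l":57}
After op 15 (replace /l 59): {"cru":20,"l":59}
After op 16 (add /c 11): {"c":11,"cru":20,"l":59}
After op 17 (add /c 99): {"c":99,"cru":20,"l":59}
After op 18 (remove /l): {"c":99,"cru":20}
After op 19 (remove /c): {"cru":20}
After op 20 (replace /cru 3): {"cru":3}
After op 21 (replace /cru 55): {"cru":55}

Answer: {"cru":55}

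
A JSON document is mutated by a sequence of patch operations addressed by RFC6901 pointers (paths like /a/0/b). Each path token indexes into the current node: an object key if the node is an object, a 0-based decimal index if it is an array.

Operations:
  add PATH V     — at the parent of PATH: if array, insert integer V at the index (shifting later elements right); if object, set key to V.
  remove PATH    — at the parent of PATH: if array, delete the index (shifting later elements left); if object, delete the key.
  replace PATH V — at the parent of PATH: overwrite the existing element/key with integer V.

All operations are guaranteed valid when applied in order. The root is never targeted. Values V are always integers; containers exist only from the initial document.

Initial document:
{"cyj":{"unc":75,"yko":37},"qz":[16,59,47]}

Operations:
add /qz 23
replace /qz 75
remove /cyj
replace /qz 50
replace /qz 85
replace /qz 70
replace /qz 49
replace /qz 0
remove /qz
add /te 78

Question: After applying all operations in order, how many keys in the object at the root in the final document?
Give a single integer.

Answer: 1

Derivation:
After op 1 (add /qz 23): {"cyj":{"unc":75,"yko":37},"qz":23}
After op 2 (replace /qz 75): {"cyj":{"unc":75,"yko":37},"qz":75}
After op 3 (remove /cyj): {"qz":75}
After op 4 (replace /qz 50): {"qz":50}
After op 5 (replace /qz 85): {"qz":85}
After op 6 (replace /qz 70): {"qz":70}
After op 7 (replace /qz 49): {"qz":49}
After op 8 (replace /qz 0): {"qz":0}
After op 9 (remove /qz): {}
After op 10 (add /te 78): {"te":78}
Size at the root: 1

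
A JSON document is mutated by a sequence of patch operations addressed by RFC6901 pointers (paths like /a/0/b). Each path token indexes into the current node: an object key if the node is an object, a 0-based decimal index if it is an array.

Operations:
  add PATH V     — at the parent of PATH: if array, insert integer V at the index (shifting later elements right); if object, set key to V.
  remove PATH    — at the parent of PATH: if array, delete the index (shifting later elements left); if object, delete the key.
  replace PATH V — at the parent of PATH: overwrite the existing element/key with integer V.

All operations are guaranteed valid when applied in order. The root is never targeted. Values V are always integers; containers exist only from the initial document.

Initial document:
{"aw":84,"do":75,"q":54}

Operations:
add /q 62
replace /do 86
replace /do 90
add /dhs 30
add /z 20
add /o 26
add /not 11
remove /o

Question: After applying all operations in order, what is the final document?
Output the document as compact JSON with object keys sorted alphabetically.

Answer: {"aw":84,"dhs":30,"do":90,"not":11,"q":62,"z":20}

Derivation:
After op 1 (add /q 62): {"aw":84,"do":75,"q":62}
After op 2 (replace /do 86): {"aw":84,"do":86,"q":62}
After op 3 (replace /do 90): {"aw":84,"do":90,"q":62}
After op 4 (add /dhs 30): {"aw":84,"dhs":30,"do":90,"q":62}
After op 5 (add /z 20): {"aw":84,"dhs":30,"do":90,"q":62,"z":20}
After op 6 (add /o 26): {"aw":84,"dhs":30,"do":90,"o":26,"q":62,"z":20}
After op 7 (add /not 11): {"aw":84,"dhs":30,"do":90,"not":11,"o":26,"q":62,"z":20}
After op 8 (remove /o): {"aw":84,"dhs":30,"do":90,"not":11,"q":62,"z":20}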